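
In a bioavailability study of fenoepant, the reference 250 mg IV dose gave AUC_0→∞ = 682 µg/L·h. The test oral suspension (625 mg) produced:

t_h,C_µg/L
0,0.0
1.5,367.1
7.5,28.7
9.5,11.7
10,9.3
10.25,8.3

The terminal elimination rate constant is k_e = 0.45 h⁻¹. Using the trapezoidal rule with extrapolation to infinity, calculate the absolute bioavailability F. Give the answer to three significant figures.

F = 0.897

Trapezoidal AUC_0→10.25 (oral suspension):
  [0→1.5]: (0.0+367.1)/2 × 1.5 = 275.325
  [1.5→7.5]: (367.1+28.7)/2 × 6 = 1187.4
  [7.5→9.5]: (28.7+11.7)/2 × 2 = 40.4
  [9.5→10]: (11.7+9.3)/2 × 0.5 = 5.25
  [10→10.25]: (9.3+8.3)/2 × 0.25 = 2.2
  Sum = 1510.575 µg/L·h
Tail: C_last/k_e = 8.3/0.45 = 18.444
AUC_0→∞ (oral suspension) = 1510.575 + 18.444 = 1529.019 µg/L·h
F = (AUC_ev/D_ev)/(AUC_iv/D_iv) = (1529.019/625)/(682/250) = 2.4464304/2.728 = 0.8968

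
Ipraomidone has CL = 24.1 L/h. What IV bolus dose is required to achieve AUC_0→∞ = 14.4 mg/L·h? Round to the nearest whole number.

Dose = 347 mg

Dose_iv = CL × AUC_0→∞
     = 24.1 × 14.4 = 347.04 mg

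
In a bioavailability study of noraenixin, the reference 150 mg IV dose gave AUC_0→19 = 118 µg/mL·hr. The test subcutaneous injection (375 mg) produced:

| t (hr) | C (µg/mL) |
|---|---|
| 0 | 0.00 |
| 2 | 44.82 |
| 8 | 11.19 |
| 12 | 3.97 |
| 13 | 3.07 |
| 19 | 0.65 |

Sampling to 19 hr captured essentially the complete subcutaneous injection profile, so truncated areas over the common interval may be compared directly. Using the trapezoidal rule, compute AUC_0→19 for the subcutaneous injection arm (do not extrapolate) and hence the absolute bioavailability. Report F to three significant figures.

F = 0.874

Trapezoidal AUC_0→19 (subcutaneous injection):
  [0→2]: (0.00+44.82)/2 × 2 = 44.82
  [2→8]: (44.82+11.19)/2 × 6 = 168.03
  [8→12]: (11.19+3.97)/2 × 4 = 30.32
  [12→13]: (3.97+3.07)/2 × 1 = 3.52
  [13→19]: (3.07+0.65)/2 × 6 = 11.16
  Sum = 257.85 µg/mL·hr
F = (AUC_ev/D_ev)/(AUC_iv/D_iv) = (257.85/375)/(118/150) = 0.6876/0.786667 = 0.8741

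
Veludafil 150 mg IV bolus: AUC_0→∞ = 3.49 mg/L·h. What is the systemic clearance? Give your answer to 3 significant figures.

CL = Dose_iv / AUC_0→∞
   = 150 / 3.49 = 42.9799 L/h

CL = 43.0 L/h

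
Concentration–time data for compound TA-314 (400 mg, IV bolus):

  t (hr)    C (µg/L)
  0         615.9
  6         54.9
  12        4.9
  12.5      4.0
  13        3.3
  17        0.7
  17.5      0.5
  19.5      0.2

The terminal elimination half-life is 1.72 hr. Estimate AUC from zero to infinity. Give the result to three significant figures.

AUC = 2210 µg/L·hr

Trapezoidal AUC_0→19.5:
  [0→6]: (615.9+54.9)/2 × 6 = 2012.4
  [6→12]: (54.9+4.9)/2 × 6 = 179.4
  [12→12.5]: (4.9+4.0)/2 × 0.5 = 2.225
  [12.5→13]: (4.0+3.3)/2 × 0.5 = 1.825
  [13→17]: (3.3+0.7)/2 × 4 = 8.0
  [17→17.5]: (0.7+0.5)/2 × 0.5 = 0.3
  [17.5→19.5]: (0.5+0.2)/2 × 2 = 0.7
  Sum = 2204.85 µg/L·hr
k_e = ln2 / t½ = 0.693147 / 1.72 = 0.4030 hr^-1
Extrapolated tail: C_last / k_e = 0.2 / 0.403 = 0.496
AUC_0→∞ = 2204.85 + 0.496 = 2205.346 µg/L·hr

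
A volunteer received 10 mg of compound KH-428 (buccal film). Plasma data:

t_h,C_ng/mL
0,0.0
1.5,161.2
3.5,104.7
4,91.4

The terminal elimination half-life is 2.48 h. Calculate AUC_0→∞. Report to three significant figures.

Trapezoidal AUC_0→4:
  [0→1.5]: (0.0+161.2)/2 × 1.5 = 120.9
  [1.5→3.5]: (161.2+104.7)/2 × 2 = 265.9
  [3.5→4]: (104.7+91.4)/2 × 0.5 = 49.025
  Sum = 435.825 ng/mL·h
k_e = ln2 / t½ = 0.693147 / 2.48 = 0.2795 h^-1
Extrapolated tail: C_last / k_e = 91.4 / 0.2795 = 327.013
AUC_0→∞ = 435.825 + 327.013 = 762.838 ng/mL·h

AUC = 763 ng/mL·h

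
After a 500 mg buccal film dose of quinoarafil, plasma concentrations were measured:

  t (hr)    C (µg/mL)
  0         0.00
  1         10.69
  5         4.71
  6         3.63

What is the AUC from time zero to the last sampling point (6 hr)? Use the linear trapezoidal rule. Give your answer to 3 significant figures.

AUC = 40.3 µg/mL·hr

Trapezoidal AUC_0→6:
  [0→1]: (0.00+10.69)/2 × 1 = 5.345
  [1→5]: (10.69+4.71)/2 × 4 = 30.8
  [5→6]: (4.71+3.63)/2 × 1 = 4.17
  Sum = 40.315 µg/mL·hr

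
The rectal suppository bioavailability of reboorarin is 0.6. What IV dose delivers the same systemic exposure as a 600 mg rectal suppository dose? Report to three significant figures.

Systemic exposure from an extravascular dose = F × D_ev, so the equivalent IV dose is F × D_ev.
D_iv = F × D_ev = 0.6 × 600 = 360 mg

D_iv = 360 mg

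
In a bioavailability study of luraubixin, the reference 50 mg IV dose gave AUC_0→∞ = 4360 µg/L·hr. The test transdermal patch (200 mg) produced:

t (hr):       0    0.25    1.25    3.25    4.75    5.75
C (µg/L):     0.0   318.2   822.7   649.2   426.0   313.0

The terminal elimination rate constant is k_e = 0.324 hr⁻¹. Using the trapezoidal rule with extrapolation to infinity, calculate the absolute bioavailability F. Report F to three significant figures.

F = 0.242

Trapezoidal AUC_0→5.75 (transdermal patch):
  [0→0.25]: (0.0+318.2)/2 × 0.25 = 39.775
  [0.25→1.25]: (318.2+822.7)/2 × 1 = 570.45
  [1.25→3.25]: (822.7+649.2)/2 × 2 = 1471.9
  [3.25→4.75]: (649.2+426.0)/2 × 1.5 = 806.4
  [4.75→5.75]: (426.0+313.0)/2 × 1 = 369.5
  Sum = 3258.025 µg/L·hr
Tail: C_last/k_e = 313.0/0.324 = 966.049
AUC_0→∞ (transdermal patch) = 3258.025 + 966.049 = 4224.074 µg/L·hr
F = (AUC_ev/D_ev)/(AUC_iv/D_iv) = (4224.074/200)/(4360/50) = 21.12037/87.2 = 0.2422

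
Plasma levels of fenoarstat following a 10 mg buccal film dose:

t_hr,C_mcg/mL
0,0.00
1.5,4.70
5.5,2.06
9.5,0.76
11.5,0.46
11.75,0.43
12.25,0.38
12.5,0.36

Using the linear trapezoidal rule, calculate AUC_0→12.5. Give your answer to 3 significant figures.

Trapezoidal AUC_0→12.5:
  [0→1.5]: (0.00+4.70)/2 × 1.5 = 3.525
  [1.5→5.5]: (4.70+2.06)/2 × 4 = 13.52
  [5.5→9.5]: (2.06+0.76)/2 × 4 = 5.64
  [9.5→11.5]: (0.76+0.46)/2 × 2 = 1.22
  [11.5→11.75]: (0.46+0.43)/2 × 0.25 = 0.11125
  [11.75→12.25]: (0.43+0.38)/2 × 0.5 = 0.2025
  [12.25→12.5]: (0.38+0.36)/2 × 0.25 = 0.0925
  Sum = 24.31125 mcg/mL·hr

AUC = 24.3 mcg/mL·hr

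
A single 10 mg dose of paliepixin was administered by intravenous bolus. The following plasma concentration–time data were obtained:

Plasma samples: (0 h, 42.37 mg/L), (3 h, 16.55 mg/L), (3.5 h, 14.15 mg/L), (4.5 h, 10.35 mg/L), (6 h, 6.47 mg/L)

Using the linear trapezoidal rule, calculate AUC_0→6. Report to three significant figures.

Trapezoidal AUC_0→6:
  [0→3]: (42.37+16.55)/2 × 3 = 88.38
  [3→3.5]: (16.55+14.15)/2 × 0.5 = 7.675
  [3.5→4.5]: (14.15+10.35)/2 × 1 = 12.25
  [4.5→6]: (10.35+6.47)/2 × 1.5 = 12.615
  Sum = 120.92 mg/L·h

AUC = 121 mg/L·h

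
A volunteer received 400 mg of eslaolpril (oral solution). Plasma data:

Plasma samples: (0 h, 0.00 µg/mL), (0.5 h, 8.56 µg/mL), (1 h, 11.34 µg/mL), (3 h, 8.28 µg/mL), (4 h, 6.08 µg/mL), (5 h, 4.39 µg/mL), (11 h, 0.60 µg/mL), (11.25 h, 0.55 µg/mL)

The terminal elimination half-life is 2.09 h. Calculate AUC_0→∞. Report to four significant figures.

AUC = 55.92 µg/mL·h

Trapezoidal AUC_0→11.25:
  [0→0.5]: (0.00+8.56)/2 × 0.5 = 2.14
  [0.5→1]: (8.56+11.34)/2 × 0.5 = 4.975
  [1→3]: (11.34+8.28)/2 × 2 = 19.62
  [3→4]: (8.28+6.08)/2 × 1 = 7.18
  [4→5]: (6.08+4.39)/2 × 1 = 5.235
  [5→11]: (4.39+0.60)/2 × 6 = 14.97
  [11→11.25]: (0.60+0.55)/2 × 0.25 = 0.14375
  Sum = 54.26375 µg/mL·h
k_e = ln2 / t½ = 0.693147 / 2.09 = 0.3316 h^-1
Extrapolated tail: C_last / k_e = 0.55 / 0.3316 = 1.659
AUC_0→∞ = 54.26375 + 1.659 = 55.92275 µg/mL·h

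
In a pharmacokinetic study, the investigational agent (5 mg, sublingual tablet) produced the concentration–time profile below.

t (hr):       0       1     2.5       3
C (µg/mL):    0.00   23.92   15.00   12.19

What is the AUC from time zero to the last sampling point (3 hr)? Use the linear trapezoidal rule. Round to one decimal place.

Trapezoidal AUC_0→3:
  [0→1]: (0.00+23.92)/2 × 1 = 11.96
  [1→2.5]: (23.92+15.00)/2 × 1.5 = 29.19
  [2.5→3]: (15.00+12.19)/2 × 0.5 = 6.7975
  Sum = 47.9475 µg/mL·hr

AUC = 47.9 µg/mL·hr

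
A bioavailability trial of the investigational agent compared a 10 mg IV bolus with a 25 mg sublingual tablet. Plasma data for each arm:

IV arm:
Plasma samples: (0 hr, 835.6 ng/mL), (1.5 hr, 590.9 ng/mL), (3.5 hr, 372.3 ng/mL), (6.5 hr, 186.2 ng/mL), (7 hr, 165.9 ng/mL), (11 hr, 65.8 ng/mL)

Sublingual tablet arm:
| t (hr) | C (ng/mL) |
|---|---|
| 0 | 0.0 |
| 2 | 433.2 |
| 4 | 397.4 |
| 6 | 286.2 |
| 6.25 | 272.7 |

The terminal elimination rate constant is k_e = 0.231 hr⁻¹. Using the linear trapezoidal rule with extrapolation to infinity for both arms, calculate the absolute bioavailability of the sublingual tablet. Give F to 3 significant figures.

F = 0.345

Trapezoidal AUC_0→11 (IV):
  [0→1.5]: (835.6+590.9)/2 × 1.5 = 1069.875
  [1.5→3.5]: (590.9+372.3)/2 × 2 = 963.2
  [3.5→6.5]: (372.3+186.2)/2 × 3 = 837.75
  [6.5→7]: (186.2+165.9)/2 × 0.5 = 88.025
  [7→11]: (165.9+65.8)/2 × 4 = 463.4
  Sum = 3422.25 ng/mL·hr
IV tail: 65.8/0.231 = 284.848; AUC_iv,0→∞ = 3422.25 + 284.848 = 3707.098 ng/mL·hr
Trapezoidal AUC_0→6.25 (sublingual tablet):
  [0→2]: (0.0+433.2)/2 × 2 = 433.2
  [2→4]: (433.2+397.4)/2 × 2 = 830.6
  [4→6]: (397.4+286.2)/2 × 2 = 683.6
  [6→6.25]: (286.2+272.7)/2 × 0.25 = 69.8625
  Sum = 2017.2625 ng/mL·hr
sublingual tablet tail: 272.7/0.231 = 1180.519; AUC_ev,0→∞ = 2017.2625 + 1180.519 = 3197.7815 ng/mL·hr
F = (AUC_ev/D_ev)/(AUC_iv/D_iv) = (3197.7815/25)/(3707.098/10) = 127.91126/370.7098 = 0.3450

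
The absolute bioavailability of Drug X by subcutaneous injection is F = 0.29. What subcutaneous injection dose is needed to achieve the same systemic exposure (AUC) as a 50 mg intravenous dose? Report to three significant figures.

For equal systemic exposure: F × D_ev = D_iv
D_ev = D_iv / F = 50 / 0.29 = 172.414 mg

D_subcutaneous = 172 mg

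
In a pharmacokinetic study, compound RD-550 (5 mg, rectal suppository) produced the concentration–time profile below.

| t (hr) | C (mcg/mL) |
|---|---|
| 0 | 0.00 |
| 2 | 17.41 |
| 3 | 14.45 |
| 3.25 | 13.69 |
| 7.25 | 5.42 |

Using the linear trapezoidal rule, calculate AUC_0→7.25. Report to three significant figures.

AUC = 75.1 mcg/mL·hr

Trapezoidal AUC_0→7.25:
  [0→2]: (0.00+17.41)/2 × 2 = 17.41
  [2→3]: (17.41+14.45)/2 × 1 = 15.93
  [3→3.25]: (14.45+13.69)/2 × 0.25 = 3.5175
  [3.25→7.25]: (13.69+5.42)/2 × 4 = 38.22
  Sum = 75.0775 mcg/mL·hr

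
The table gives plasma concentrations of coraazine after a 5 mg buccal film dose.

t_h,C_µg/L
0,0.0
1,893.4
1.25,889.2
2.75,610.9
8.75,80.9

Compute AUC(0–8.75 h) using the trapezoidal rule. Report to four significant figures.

Trapezoidal AUC_0→8.75:
  [0→1]: (0.0+893.4)/2 × 1 = 446.7
  [1→1.25]: (893.4+889.2)/2 × 0.25 = 222.825
  [1.25→2.75]: (889.2+610.9)/2 × 1.5 = 1125.075
  [2.75→8.75]: (610.9+80.9)/2 × 6 = 2075.4
  Sum = 3870.0 µg/L·h

AUC = 3870 µg/L·h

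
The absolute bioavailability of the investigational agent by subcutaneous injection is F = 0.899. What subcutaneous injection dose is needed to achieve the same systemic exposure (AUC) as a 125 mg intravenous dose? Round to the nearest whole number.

D_subcutaneous = 139 mg

For equal systemic exposure: F × D_ev = D_iv
D_ev = D_iv / F = 125 / 0.899 = 139.043 mg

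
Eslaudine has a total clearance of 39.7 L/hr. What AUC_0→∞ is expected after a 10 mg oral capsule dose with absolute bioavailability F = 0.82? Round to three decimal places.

AUC_0→∞ = F × Dose / CL
        = 0.82 × 10 / 39.7 = 0.206549 mg/L·hr

AUC = 0.207 mg/L·hr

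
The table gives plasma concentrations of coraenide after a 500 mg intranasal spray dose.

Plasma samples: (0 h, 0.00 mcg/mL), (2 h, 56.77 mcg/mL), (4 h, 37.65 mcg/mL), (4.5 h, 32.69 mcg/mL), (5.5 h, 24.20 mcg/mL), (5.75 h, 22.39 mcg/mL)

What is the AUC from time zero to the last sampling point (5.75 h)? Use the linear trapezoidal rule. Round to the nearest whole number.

Trapezoidal AUC_0→5.75:
  [0→2]: (0.00+56.77)/2 × 2 = 56.77
  [2→4]: (56.77+37.65)/2 × 2 = 94.42
  [4→4.5]: (37.65+32.69)/2 × 0.5 = 17.585
  [4.5→5.5]: (32.69+24.20)/2 × 1 = 28.445
  [5.5→5.75]: (24.20+22.39)/2 × 0.25 = 5.82375
  Sum = 203.04375 mcg/mL·h

AUC = 203 mcg/mL·h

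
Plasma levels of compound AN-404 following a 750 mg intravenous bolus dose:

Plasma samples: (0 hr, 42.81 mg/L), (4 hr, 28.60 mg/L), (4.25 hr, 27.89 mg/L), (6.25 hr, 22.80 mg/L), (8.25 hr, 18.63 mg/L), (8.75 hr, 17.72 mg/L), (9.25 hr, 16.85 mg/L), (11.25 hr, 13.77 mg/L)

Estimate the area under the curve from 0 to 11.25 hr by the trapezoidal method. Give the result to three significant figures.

Trapezoidal AUC_0→11.25:
  [0→4]: (42.81+28.60)/2 × 4 = 142.82
  [4→4.25]: (28.60+27.89)/2 × 0.25 = 7.06125
  [4.25→6.25]: (27.89+22.80)/2 × 2 = 50.69
  [6.25→8.25]: (22.80+18.63)/2 × 2 = 41.43
  [8.25→8.75]: (18.63+17.72)/2 × 0.5 = 9.0875
  [8.75→9.25]: (17.72+16.85)/2 × 0.5 = 8.6425
  [9.25→11.25]: (16.85+13.77)/2 × 2 = 30.62
  Sum = 290.35125 mg/L·hr

AUC = 290 mg/L·hr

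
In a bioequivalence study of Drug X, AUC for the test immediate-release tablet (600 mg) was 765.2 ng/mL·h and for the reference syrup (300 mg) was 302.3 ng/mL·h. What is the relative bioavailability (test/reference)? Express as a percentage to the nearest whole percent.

F_rel = (AUC_test/D_test) / (AUC_ref/D_ref)
      = (765.2/600) / (302.3/300)
      = 1.27533 / 1.00767 = 1.2656 = 126.56%

F_rel = 127%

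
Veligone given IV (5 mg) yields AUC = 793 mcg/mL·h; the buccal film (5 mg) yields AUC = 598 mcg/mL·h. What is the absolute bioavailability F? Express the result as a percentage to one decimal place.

F = 75.4%

F = (AUC_ev / D_ev) / (AUC_iv / D_iv)
  = (598/5) / (793/5)
  = 119.6 / 158.6 = 0.7541
  = 75.41%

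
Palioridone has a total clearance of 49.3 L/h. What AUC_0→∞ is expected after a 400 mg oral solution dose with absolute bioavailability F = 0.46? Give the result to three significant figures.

AUC = 3.73 mg/L·h

AUC_0→∞ = F × Dose / CL
        = 0.46 × 400 / 49.3 = 3.73225 mg/L·h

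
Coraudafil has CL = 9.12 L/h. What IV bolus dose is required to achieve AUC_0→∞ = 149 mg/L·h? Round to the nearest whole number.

Dose_iv = CL × AUC_0→∞
     = 9.12 × 149 = 1358.88 mg

Dose = 1359 mg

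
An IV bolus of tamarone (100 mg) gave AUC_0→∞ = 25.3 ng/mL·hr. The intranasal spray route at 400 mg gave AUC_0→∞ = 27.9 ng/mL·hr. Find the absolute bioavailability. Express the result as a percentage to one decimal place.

F = 27.6%

F = (AUC_ev / D_ev) / (AUC_iv / D_iv)
  = (27.9/400) / (25.3/100)
  = 0.06975 / 0.253 = 0.2757
  = 27.57%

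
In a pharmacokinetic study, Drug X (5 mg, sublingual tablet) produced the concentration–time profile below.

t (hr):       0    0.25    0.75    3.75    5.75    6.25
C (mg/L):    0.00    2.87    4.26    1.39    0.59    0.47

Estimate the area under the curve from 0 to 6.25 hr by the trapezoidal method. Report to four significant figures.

AUC = 12.86 mg/L·hr

Trapezoidal AUC_0→6.25:
  [0→0.25]: (0.00+2.87)/2 × 0.25 = 0.35875
  [0.25→0.75]: (2.87+4.26)/2 × 0.5 = 1.7825
  [0.75→3.75]: (4.26+1.39)/2 × 3 = 8.475
  [3.75→5.75]: (1.39+0.59)/2 × 2 = 1.98
  [5.75→6.25]: (0.59+0.47)/2 × 0.5 = 0.265
  Sum = 12.86125 mg/L·hr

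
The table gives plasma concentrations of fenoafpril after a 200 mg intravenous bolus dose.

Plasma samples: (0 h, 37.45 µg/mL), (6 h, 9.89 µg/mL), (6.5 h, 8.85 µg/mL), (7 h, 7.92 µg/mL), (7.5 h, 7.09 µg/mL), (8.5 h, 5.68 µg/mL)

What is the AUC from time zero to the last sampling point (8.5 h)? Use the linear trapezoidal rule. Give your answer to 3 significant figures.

AUC = 161 µg/mL·h

Trapezoidal AUC_0→8.5:
  [0→6]: (37.45+9.89)/2 × 6 = 142.02
  [6→6.5]: (9.89+8.85)/2 × 0.5 = 4.685
  [6.5→7]: (8.85+7.92)/2 × 0.5 = 4.1925
  [7→7.5]: (7.92+7.09)/2 × 0.5 = 3.7525
  [7.5→8.5]: (7.09+5.68)/2 × 1 = 6.385
  Sum = 161.035 µg/mL·h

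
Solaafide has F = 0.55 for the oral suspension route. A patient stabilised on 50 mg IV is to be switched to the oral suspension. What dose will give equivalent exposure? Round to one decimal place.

For equal systemic exposure: F × D_ev = D_iv
D_ev = D_iv / F = 50 / 0.55 = 90.9091 mg

D_oral = 90.9 mg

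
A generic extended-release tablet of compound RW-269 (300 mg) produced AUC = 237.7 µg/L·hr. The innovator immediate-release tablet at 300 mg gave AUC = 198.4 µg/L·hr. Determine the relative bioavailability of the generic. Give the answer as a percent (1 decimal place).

F_rel = 119.8%

F_rel = (AUC_test/D_test) / (AUC_ref/D_ref)
      = (237.7/300) / (198.4/300)
      = 0.792333 / 0.661333 = 1.1981 = 119.81%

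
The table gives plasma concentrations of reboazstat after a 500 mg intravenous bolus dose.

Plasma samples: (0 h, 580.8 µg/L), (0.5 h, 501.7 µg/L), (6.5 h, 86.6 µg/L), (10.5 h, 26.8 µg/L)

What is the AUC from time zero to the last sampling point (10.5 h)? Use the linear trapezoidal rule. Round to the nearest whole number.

AUC = 2262 µg/L·h

Trapezoidal AUC_0→10.5:
  [0→0.5]: (580.8+501.7)/2 × 0.5 = 270.625
  [0.5→6.5]: (501.7+86.6)/2 × 6 = 1764.9
  [6.5→10.5]: (86.6+26.8)/2 × 4 = 226.8
  Sum = 2262.325 µg/L·h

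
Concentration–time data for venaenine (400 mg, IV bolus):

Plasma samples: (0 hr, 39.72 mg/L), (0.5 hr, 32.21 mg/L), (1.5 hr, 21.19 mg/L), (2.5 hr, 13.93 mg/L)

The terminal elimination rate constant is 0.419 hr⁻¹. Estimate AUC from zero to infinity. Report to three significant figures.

AUC = 95.5 mg/L·hr

Trapezoidal AUC_0→2.5:
  [0→0.5]: (39.72+32.21)/2 × 0.5 = 17.9825
  [0.5→1.5]: (32.21+21.19)/2 × 1 = 26.7
  [1.5→2.5]: (21.19+13.93)/2 × 1 = 17.56
  Sum = 62.2425 mg/L·hr
Extrapolated tail: C_last / k_e = 13.93 / 0.419 = 33.246
AUC_0→∞ = 62.2425 + 33.246 = 95.4885 mg/L·hr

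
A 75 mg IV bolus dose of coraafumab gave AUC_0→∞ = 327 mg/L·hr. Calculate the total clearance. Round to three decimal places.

CL = 0.229 L/hr

CL = Dose_iv / AUC_0→∞
   = 75 / 327 = 0.229358 L/hr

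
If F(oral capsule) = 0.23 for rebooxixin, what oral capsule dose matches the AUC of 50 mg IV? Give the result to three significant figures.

D_oral = 217 mg

For equal systemic exposure: F × D_ev = D_iv
D_ev = D_iv / F = 50 / 0.23 = 217.391 mg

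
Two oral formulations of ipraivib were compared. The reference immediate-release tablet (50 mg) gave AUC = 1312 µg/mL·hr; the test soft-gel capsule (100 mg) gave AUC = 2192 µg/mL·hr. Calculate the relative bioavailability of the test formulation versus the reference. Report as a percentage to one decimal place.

F_rel = (AUC_test/D_test) / (AUC_ref/D_ref)
      = (2192/100) / (1312/50)
      = 21.92 / 26.24 = 0.8354 = 83.54%

F_rel = 83.5%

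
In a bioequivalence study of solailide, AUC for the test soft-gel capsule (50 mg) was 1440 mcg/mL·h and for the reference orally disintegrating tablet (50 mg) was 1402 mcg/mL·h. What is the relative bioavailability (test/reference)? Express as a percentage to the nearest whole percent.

F_rel = (AUC_test/D_test) / (AUC_ref/D_ref)
      = (1440/50) / (1402/50)
      = 28.8 / 28.04 = 1.0271 = 102.71%

F_rel = 103%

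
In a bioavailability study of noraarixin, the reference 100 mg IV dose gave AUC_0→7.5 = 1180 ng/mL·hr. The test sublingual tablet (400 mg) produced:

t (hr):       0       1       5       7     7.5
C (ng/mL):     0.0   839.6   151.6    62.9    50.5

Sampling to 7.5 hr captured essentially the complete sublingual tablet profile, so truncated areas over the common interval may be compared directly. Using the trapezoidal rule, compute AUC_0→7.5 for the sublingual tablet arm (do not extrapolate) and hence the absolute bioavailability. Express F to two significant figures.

Trapezoidal AUC_0→7.5 (sublingual tablet):
  [0→1]: (0.0+839.6)/2 × 1 = 419.8
  [1→5]: (839.6+151.6)/2 × 4 = 1982.4
  [5→7]: (151.6+62.9)/2 × 2 = 214.5
  [7→7.5]: (62.9+50.5)/2 × 0.5 = 28.35
  Sum = 2645.05 ng/mL·hr
F = (AUC_ev/D_ev)/(AUC_iv/D_iv) = (2645.05/400)/(1180/100) = 6.612625/11.8 = 0.5604

F = 0.56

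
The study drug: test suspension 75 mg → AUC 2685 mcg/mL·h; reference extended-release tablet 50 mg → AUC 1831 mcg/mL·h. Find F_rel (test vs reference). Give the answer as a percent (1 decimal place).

F_rel = 97.8%

F_rel = (AUC_test/D_test) / (AUC_ref/D_ref)
      = (2685/75) / (1831/50)
      = 35.8 / 36.62 = 0.9776 = 97.76%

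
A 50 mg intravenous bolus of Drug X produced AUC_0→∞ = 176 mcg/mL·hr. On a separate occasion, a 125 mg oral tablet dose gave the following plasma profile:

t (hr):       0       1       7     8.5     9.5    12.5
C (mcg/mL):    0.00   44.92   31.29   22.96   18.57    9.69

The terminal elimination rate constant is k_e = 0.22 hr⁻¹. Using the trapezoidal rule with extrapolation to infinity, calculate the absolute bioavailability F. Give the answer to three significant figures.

F = 0.907

Trapezoidal AUC_0→12.5 (oral tablet):
  [0→1]: (0.00+44.92)/2 × 1 = 22.46
  [1→7]: (44.92+31.29)/2 × 6 = 228.63
  [7→8.5]: (31.29+22.96)/2 × 1.5 = 40.6875
  [8.5→9.5]: (22.96+18.57)/2 × 1 = 20.765
  [9.5→12.5]: (18.57+9.69)/2 × 3 = 42.39
  Sum = 354.9325 mcg/mL·hr
Tail: C_last/k_e = 9.69/0.22 = 44.045
AUC_0→∞ (oral tablet) = 354.9325 + 44.045 = 398.9775 mcg/mL·hr
F = (AUC_ev/D_ev)/(AUC_iv/D_iv) = (398.9775/125)/(176/50) = 3.19182/3.52 = 0.9068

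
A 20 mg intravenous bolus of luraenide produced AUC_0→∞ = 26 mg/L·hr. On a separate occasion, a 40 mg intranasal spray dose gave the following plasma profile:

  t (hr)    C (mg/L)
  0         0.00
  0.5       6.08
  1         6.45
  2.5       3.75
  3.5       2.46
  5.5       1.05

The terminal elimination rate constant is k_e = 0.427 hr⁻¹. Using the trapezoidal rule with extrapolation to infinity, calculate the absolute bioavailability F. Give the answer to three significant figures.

F = 0.411

Trapezoidal AUC_0→5.5 (intranasal spray):
  [0→0.5]: (0.00+6.08)/2 × 0.5 = 1.52
  [0.5→1]: (6.08+6.45)/2 × 0.5 = 3.1325
  [1→2.5]: (6.45+3.75)/2 × 1.5 = 7.65
  [2.5→3.5]: (3.75+2.46)/2 × 1 = 3.105
  [3.5→5.5]: (2.46+1.05)/2 × 2 = 3.51
  Sum = 18.9175 mg/L·hr
Tail: C_last/k_e = 1.05/0.427 = 2.459
AUC_0→∞ (intranasal spray) = 18.9175 + 2.459 = 21.3765 mg/L·hr
F = (AUC_ev/D_ev)/(AUC_iv/D_iv) = (21.3765/40)/(26/20) = 0.5344125/1.3 = 0.4111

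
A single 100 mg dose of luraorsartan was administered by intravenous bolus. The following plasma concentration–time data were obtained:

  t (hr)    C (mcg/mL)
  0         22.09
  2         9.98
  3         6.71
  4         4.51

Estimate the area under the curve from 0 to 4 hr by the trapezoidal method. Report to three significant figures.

Trapezoidal AUC_0→4:
  [0→2]: (22.09+9.98)/2 × 2 = 32.07
  [2→3]: (9.98+6.71)/2 × 1 = 8.345
  [3→4]: (6.71+4.51)/2 × 1 = 5.61
  Sum = 46.025 mcg/mL·hr

AUC = 46.0 mcg/mL·hr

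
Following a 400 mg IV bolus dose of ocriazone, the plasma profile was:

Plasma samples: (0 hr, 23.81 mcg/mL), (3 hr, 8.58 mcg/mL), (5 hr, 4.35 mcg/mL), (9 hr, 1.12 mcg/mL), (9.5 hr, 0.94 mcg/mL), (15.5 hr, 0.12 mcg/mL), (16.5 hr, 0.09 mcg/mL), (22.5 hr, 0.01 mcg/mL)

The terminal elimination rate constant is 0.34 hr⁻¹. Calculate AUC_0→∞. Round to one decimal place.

Trapezoidal AUC_0→22.5:
  [0→3]: (23.81+8.58)/2 × 3 = 48.585
  [3→5]: (8.58+4.35)/2 × 2 = 12.93
  [5→9]: (4.35+1.12)/2 × 4 = 10.94
  [9→9.5]: (1.12+0.94)/2 × 0.5 = 0.515
  [9.5→15.5]: (0.94+0.12)/2 × 6 = 3.18
  [15.5→16.5]: (0.12+0.09)/2 × 1 = 0.105
  [16.5→22.5]: (0.09+0.01)/2 × 6 = 0.3
  Sum = 76.555 mcg/mL·hr
Extrapolated tail: C_last / k_e = 0.01 / 0.34 = 0.029
AUC_0→∞ = 76.555 + 0.029 = 76.584 mcg/mL·hr

AUC = 76.6 mcg/mL·hr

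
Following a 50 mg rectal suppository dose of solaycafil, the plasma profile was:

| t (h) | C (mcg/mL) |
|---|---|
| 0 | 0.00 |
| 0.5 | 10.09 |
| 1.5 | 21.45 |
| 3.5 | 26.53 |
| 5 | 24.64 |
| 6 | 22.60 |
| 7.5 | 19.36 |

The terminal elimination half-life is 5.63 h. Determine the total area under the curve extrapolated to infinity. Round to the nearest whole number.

Trapezoidal AUC_0→7.5:
  [0→0.5]: (0.00+10.09)/2 × 0.5 = 2.5225
  [0.5→1.5]: (10.09+21.45)/2 × 1 = 15.77
  [1.5→3.5]: (21.45+26.53)/2 × 2 = 47.98
  [3.5→5]: (26.53+24.64)/2 × 1.5 = 38.3775
  [5→6]: (24.64+22.60)/2 × 1 = 23.62
  [6→7.5]: (22.60+19.36)/2 × 1.5 = 31.47
  Sum = 159.74 mcg/mL·h
k_e = ln2 / t½ = 0.693147 / 5.63 = 0.1231 h^-1
Extrapolated tail: C_last / k_e = 19.36 / 0.1231 = 157.271
AUC_0→∞ = 159.74 + 157.271 = 317.011 mcg/mL·h

AUC = 317 mcg/mL·h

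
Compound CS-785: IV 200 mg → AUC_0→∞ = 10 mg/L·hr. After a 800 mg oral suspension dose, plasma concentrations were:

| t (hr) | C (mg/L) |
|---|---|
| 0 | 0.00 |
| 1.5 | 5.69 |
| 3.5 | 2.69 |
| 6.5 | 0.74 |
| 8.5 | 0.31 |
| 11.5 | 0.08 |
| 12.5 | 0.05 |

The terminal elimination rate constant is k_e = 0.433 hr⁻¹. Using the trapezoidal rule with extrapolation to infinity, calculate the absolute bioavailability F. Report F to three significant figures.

F = 0.490

Trapezoidal AUC_0→12.5 (oral suspension):
  [0→1.5]: (0.00+5.69)/2 × 1.5 = 4.2675
  [1.5→3.5]: (5.69+2.69)/2 × 2 = 8.38
  [3.5→6.5]: (2.69+0.74)/2 × 3 = 5.145
  [6.5→8.5]: (0.74+0.31)/2 × 2 = 1.05
  [8.5→11.5]: (0.31+0.08)/2 × 3 = 0.585
  [11.5→12.5]: (0.08+0.05)/2 × 1 = 0.065
  Sum = 19.4925 mg/L·hr
Tail: C_last/k_e = 0.05/0.433 = 0.115
AUC_0→∞ (oral suspension) = 19.4925 + 0.115 = 19.6075 mg/L·hr
F = (AUC_ev/D_ev)/(AUC_iv/D_iv) = (19.6075/800)/(10/200) = 0.024509375/0.05 = 0.4902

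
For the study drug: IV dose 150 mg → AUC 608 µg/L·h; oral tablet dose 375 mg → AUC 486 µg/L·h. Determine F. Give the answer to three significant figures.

F = 0.320

F = (AUC_ev / D_ev) / (AUC_iv / D_iv)
  = (486/375) / (608/150)
  = 1.296 / 4.05333 = 0.3197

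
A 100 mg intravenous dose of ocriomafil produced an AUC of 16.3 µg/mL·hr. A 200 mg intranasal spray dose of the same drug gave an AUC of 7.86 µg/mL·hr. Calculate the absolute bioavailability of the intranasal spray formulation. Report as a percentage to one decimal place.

F = (AUC_ev / D_ev) / (AUC_iv / D_iv)
  = (7.86/200) / (16.3/100)
  = 0.0393 / 0.163 = 0.2411
  = 24.11%

F = 24.1%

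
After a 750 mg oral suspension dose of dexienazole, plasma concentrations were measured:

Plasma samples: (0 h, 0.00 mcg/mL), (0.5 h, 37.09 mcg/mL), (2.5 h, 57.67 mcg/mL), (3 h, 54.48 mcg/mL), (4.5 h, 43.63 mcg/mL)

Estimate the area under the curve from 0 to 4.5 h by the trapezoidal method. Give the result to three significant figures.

Trapezoidal AUC_0→4.5:
  [0→0.5]: (0.00+37.09)/2 × 0.5 = 9.2725
  [0.5→2.5]: (37.09+57.67)/2 × 2 = 94.76
  [2.5→3]: (57.67+54.48)/2 × 0.5 = 28.0375
  [3→4.5]: (54.48+43.63)/2 × 1.5 = 73.5825
  Sum = 205.6525 mcg/mL·h

AUC = 206 mcg/mL·h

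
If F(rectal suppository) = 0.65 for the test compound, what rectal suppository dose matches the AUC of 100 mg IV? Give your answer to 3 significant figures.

D_rectal = 154 mg

For equal systemic exposure: F × D_ev = D_iv
D_ev = D_iv / F = 100 / 0.65 = 153.846 mg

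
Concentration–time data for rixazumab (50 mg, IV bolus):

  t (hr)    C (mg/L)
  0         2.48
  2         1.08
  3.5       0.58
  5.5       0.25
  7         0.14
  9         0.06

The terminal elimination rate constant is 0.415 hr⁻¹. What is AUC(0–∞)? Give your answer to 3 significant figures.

AUC = 6.27 mg/L·hr

Trapezoidal AUC_0→9:
  [0→2]: (2.48+1.08)/2 × 2 = 3.56
  [2→3.5]: (1.08+0.58)/2 × 1.5 = 1.245
  [3.5→5.5]: (0.58+0.25)/2 × 2 = 0.83
  [5.5→7]: (0.25+0.14)/2 × 1.5 = 0.2925
  [7→9]: (0.14+0.06)/2 × 2 = 0.2
  Sum = 6.1275 mg/L·hr
Extrapolated tail: C_last / k_e = 0.06 / 0.415 = 0.145
AUC_0→∞ = 6.1275 + 0.145 = 6.2725 mg/L·hr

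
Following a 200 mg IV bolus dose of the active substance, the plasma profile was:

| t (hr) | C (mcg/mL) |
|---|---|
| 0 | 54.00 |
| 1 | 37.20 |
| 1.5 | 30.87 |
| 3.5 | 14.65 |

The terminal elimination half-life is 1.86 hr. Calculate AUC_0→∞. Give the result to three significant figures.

AUC = 147 mcg/mL·hr

Trapezoidal AUC_0→3.5:
  [0→1]: (54.00+37.20)/2 × 1 = 45.6
  [1→1.5]: (37.20+30.87)/2 × 0.5 = 17.0175
  [1.5→3.5]: (30.87+14.65)/2 × 2 = 45.52
  Sum = 108.1375 mcg/mL·hr
k_e = ln2 / t½ = 0.693147 / 1.86 = 0.3727 hr^-1
Extrapolated tail: C_last / k_e = 14.65 / 0.3727 = 39.308
AUC_0→∞ = 108.1375 + 39.308 = 147.4455 mcg/mL·hr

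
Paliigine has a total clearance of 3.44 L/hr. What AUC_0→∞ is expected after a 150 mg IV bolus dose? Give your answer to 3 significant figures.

AUC_0→∞ = Dose_iv / CL
        = 150 / 3.44 = 43.6047 mg/L·hr

AUC = 43.6 mg/L·hr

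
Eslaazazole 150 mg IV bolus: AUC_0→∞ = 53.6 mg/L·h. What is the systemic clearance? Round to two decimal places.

CL = 2.80 L/h

CL = Dose_iv / AUC_0→∞
   = 150 / 53.6 = 2.79851 L/h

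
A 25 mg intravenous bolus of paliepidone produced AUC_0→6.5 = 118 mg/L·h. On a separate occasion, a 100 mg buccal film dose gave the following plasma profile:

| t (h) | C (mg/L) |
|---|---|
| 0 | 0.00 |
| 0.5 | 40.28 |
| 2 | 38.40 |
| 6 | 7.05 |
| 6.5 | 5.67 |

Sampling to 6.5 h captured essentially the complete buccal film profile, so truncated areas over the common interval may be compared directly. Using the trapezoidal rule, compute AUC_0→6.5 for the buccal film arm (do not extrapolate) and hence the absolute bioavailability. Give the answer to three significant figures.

F = 0.346

Trapezoidal AUC_0→6.5 (buccal film):
  [0→0.5]: (0.00+40.28)/2 × 0.5 = 10.07
  [0.5→2]: (40.28+38.40)/2 × 1.5 = 59.01
  [2→6]: (38.40+7.05)/2 × 4 = 90.9
  [6→6.5]: (7.05+5.67)/2 × 0.5 = 3.18
  Sum = 163.16 mg/L·h
F = (AUC_ev/D_ev)/(AUC_iv/D_iv) = (163.16/100)/(118/25) = 1.6316/4.72 = 0.3457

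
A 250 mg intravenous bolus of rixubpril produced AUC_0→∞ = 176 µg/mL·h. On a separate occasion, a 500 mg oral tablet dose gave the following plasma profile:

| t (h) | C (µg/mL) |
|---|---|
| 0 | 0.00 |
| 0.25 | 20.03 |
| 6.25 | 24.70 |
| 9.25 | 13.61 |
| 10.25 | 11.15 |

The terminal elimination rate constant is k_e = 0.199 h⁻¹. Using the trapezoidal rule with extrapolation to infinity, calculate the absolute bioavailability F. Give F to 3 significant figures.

Trapezoidal AUC_0→10.25 (oral tablet):
  [0→0.25]: (0.00+20.03)/2 × 0.25 = 2.50375
  [0.25→6.25]: (20.03+24.70)/2 × 6 = 134.19
  [6.25→9.25]: (24.70+13.61)/2 × 3 = 57.465
  [9.25→10.25]: (13.61+11.15)/2 × 1 = 12.38
  Sum = 206.53875 µg/mL·h
Tail: C_last/k_e = 11.15/0.199 = 56.030
AUC_0→∞ (oral tablet) = 206.53875 + 56.030 = 262.56875 µg/mL·h
F = (AUC_ev/D_ev)/(AUC_iv/D_iv) = (262.56875/500)/(176/250) = 0.5251375/0.704 = 0.7459

F = 0.746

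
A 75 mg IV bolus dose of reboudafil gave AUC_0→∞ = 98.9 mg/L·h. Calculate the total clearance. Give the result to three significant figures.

CL = Dose_iv / AUC_0→∞
   = 75 / 98.9 = 0.758342 L/h

CL = 0.758 L/h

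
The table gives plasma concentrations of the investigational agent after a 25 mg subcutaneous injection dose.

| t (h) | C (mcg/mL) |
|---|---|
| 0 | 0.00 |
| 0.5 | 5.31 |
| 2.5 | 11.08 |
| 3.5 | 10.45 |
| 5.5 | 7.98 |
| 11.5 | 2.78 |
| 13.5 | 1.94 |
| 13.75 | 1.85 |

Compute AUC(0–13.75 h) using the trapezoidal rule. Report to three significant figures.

AUC = 84.4 mcg/mL·h

Trapezoidal AUC_0→13.75:
  [0→0.5]: (0.00+5.31)/2 × 0.5 = 1.3275
  [0.5→2.5]: (5.31+11.08)/2 × 2 = 16.39
  [2.5→3.5]: (11.08+10.45)/2 × 1 = 10.765
  [3.5→5.5]: (10.45+7.98)/2 × 2 = 18.43
  [5.5→11.5]: (7.98+2.78)/2 × 6 = 32.28
  [11.5→13.5]: (2.78+1.94)/2 × 2 = 4.72
  [13.5→13.75]: (1.94+1.85)/2 × 0.25 = 0.47375
  Sum = 84.38625 mcg/mL·h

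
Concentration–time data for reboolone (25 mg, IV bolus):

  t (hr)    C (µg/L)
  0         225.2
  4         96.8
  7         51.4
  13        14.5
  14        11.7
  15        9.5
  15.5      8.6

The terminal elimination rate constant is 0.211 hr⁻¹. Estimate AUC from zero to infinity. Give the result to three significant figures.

AUC = 1130 µg/L·hr

Trapezoidal AUC_0→15.5:
  [0→4]: (225.2+96.8)/2 × 4 = 644.0
  [4→7]: (96.8+51.4)/2 × 3 = 222.3
  [7→13]: (51.4+14.5)/2 × 6 = 197.7
  [13→14]: (14.5+11.7)/2 × 1 = 13.1
  [14→15]: (11.7+9.5)/2 × 1 = 10.6
  [15→15.5]: (9.5+8.6)/2 × 0.5 = 4.525
  Sum = 1092.225 µg/L·hr
Extrapolated tail: C_last / k_e = 8.6 / 0.211 = 40.758
AUC_0→∞ = 1092.225 + 40.758 = 1132.983 µg/L·hr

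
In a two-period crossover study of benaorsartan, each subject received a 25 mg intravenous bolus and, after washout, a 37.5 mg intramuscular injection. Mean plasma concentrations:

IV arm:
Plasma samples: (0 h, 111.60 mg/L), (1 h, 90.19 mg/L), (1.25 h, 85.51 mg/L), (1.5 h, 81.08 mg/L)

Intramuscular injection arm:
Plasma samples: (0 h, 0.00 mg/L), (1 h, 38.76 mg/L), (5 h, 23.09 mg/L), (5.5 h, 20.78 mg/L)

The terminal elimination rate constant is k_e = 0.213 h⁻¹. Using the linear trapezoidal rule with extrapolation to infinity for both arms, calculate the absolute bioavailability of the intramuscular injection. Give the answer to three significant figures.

Trapezoidal AUC_0→1.5 (IV):
  [0→1]: (111.60+90.19)/2 × 1 = 100.895
  [1→1.25]: (90.19+85.51)/2 × 0.25 = 21.9625
  [1.25→1.5]: (85.51+81.08)/2 × 0.25 = 20.82375
  Sum = 143.68125 mg/L·h
IV tail: 81.08/0.213 = 380.657; AUC_iv,0→∞ = 143.68125 + 380.657 = 524.33825 mg/L·h
Trapezoidal AUC_0→5.5 (intramuscular injection):
  [0→1]: (0.00+38.76)/2 × 1 = 19.38
  [1→5]: (38.76+23.09)/2 × 4 = 123.7
  [5→5.5]: (23.09+20.78)/2 × 0.5 = 10.9675
  Sum = 154.0475 mg/L·h
intramuscular injection tail: 20.78/0.213 = 97.559; AUC_ev,0→∞ = 154.0475 + 97.559 = 251.6065 mg/L·h
F = (AUC_ev/D_ev)/(AUC_iv/D_iv) = (251.6065/37.5)/(524.33825/25) = 6.70951/20.97353 = 0.3199

F = 0.320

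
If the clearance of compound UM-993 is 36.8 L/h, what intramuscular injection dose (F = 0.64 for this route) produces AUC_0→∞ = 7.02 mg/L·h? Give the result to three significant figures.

Dose = CL × AUC_0→∞ / F
     = 36.8 × 7.02 / 0.64 = 403.65 mg

Dose = 404 mg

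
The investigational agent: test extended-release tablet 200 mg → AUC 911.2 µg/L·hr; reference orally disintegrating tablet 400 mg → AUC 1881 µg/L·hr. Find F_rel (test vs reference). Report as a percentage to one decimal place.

F_rel = 96.9%

F_rel = (AUC_test/D_test) / (AUC_ref/D_ref)
      = (911.2/200) / (1881/400)
      = 4.556 / 4.7025 = 0.9688 = 96.88%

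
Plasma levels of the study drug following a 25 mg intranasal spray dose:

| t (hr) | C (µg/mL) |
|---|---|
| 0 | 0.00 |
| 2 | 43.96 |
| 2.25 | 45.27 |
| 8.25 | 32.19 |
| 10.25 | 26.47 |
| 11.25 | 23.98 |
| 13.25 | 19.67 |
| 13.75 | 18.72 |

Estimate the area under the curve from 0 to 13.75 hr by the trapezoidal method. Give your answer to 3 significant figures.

Trapezoidal AUC_0→13.75:
  [0→2]: (0.00+43.96)/2 × 2 = 43.96
  [2→2.25]: (43.96+45.27)/2 × 0.25 = 11.15375
  [2.25→8.25]: (45.27+32.19)/2 × 6 = 232.38
  [8.25→10.25]: (32.19+26.47)/2 × 2 = 58.66
  [10.25→11.25]: (26.47+23.98)/2 × 1 = 25.225
  [11.25→13.25]: (23.98+19.67)/2 × 2 = 43.65
  [13.25→13.75]: (19.67+18.72)/2 × 0.5 = 9.5975
  Sum = 424.62625 µg/mL·hr

AUC = 425 µg/mL·hr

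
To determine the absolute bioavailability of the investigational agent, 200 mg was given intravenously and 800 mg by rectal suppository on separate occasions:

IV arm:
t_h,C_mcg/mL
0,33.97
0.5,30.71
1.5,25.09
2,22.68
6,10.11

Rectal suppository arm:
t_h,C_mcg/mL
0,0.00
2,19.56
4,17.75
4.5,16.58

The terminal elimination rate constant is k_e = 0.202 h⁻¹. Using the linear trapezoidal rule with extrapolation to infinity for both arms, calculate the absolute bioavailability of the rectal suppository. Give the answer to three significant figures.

F = 0.215

Trapezoidal AUC_0→6 (IV):
  [0→0.5]: (33.97+30.71)/2 × 0.5 = 16.17
  [0.5→1.5]: (30.71+25.09)/2 × 1 = 27.9
  [1.5→2]: (25.09+22.68)/2 × 0.5 = 11.9425
  [2→6]: (22.68+10.11)/2 × 4 = 65.58
  Sum = 121.5925 mcg/mL·h
IV tail: 10.11/0.202 = 50.050; AUC_iv,0→∞ = 121.5925 + 50.050 = 171.6425 mcg/mL·h
Trapezoidal AUC_0→4.5 (rectal suppository):
  [0→2]: (0.00+19.56)/2 × 2 = 19.56
  [2→4]: (19.56+17.75)/2 × 2 = 37.31
  [4→4.5]: (17.75+16.58)/2 × 0.5 = 8.5825
  Sum = 65.4525 mcg/mL·h
rectal suppository tail: 16.58/0.202 = 82.079; AUC_ev,0→∞ = 65.4525 + 82.079 = 147.5315 mcg/mL·h
F = (AUC_ev/D_ev)/(AUC_iv/D_iv) = (147.5315/800)/(171.6425/200) = 0.184414/0.8582125 = 0.2149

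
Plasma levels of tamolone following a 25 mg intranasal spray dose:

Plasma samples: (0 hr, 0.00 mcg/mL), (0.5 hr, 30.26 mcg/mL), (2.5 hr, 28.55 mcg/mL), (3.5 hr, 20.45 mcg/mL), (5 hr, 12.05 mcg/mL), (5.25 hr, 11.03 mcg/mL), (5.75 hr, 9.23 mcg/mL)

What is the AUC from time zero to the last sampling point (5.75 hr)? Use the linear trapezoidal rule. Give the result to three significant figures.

AUC = 123 mcg/mL·hr

Trapezoidal AUC_0→5.75:
  [0→0.5]: (0.00+30.26)/2 × 0.5 = 7.565
  [0.5→2.5]: (30.26+28.55)/2 × 2 = 58.81
  [2.5→3.5]: (28.55+20.45)/2 × 1 = 24.5
  [3.5→5]: (20.45+12.05)/2 × 1.5 = 24.375
  [5→5.25]: (12.05+11.03)/2 × 0.25 = 2.885
  [5.25→5.75]: (11.03+9.23)/2 × 0.5 = 5.065
  Sum = 123.2 mcg/mL·hr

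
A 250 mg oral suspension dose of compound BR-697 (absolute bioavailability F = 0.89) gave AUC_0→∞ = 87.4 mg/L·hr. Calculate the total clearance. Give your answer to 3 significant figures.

CL = F × Dose / AUC_0→∞
   = 0.89 × 250 / 87.4 = 2.54577 L/hr

CL = 2.55 L/hr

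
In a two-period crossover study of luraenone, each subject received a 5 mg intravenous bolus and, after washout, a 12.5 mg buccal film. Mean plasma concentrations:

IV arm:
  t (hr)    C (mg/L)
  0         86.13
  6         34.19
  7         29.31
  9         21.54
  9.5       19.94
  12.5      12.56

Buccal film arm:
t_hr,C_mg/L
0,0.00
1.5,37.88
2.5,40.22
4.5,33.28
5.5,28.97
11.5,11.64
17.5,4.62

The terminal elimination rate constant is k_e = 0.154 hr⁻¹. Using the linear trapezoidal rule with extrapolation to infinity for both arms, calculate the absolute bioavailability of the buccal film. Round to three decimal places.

Trapezoidal AUC_0→12.5 (IV):
  [0→6]: (86.13+34.19)/2 × 6 = 360.96
  [6→7]: (34.19+29.31)/2 × 1 = 31.75
  [7→9]: (29.31+21.54)/2 × 2 = 50.85
  [9→9.5]: (21.54+19.94)/2 × 0.5 = 10.37
  [9.5→12.5]: (19.94+12.56)/2 × 3 = 48.75
  Sum = 502.68 mg/L·hr
IV tail: 12.56/0.154 = 81.558; AUC_iv,0→∞ = 502.68 + 81.558 = 584.238 mg/L·hr
Trapezoidal AUC_0→17.5 (buccal film):
  [0→1.5]: (0.00+37.88)/2 × 1.5 = 28.41
  [1.5→2.5]: (37.88+40.22)/2 × 1 = 39.05
  [2.5→4.5]: (40.22+33.28)/2 × 2 = 73.5
  [4.5→5.5]: (33.28+28.97)/2 × 1 = 31.125
  [5.5→11.5]: (28.97+11.64)/2 × 6 = 121.83
  [11.5→17.5]: (11.64+4.62)/2 × 6 = 48.78
  Sum = 342.695 mg/L·hr
buccal film tail: 4.62/0.154 = 30.000; AUC_ev,0→∞ = 342.695 + 30.000 = 372.695 mg/L·hr
F = (AUC_ev/D_ev)/(AUC_iv/D_iv) = (372.695/12.5)/(584.238/5) = 29.8156/116.8476 = 0.2552

F = 0.255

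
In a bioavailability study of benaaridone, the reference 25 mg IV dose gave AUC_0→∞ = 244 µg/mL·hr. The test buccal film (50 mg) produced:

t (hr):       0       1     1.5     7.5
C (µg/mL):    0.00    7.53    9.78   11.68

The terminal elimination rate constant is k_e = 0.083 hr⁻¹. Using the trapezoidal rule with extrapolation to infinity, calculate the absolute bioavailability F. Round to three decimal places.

Trapezoidal AUC_0→7.5 (buccal film):
  [0→1]: (0.00+7.53)/2 × 1 = 3.765
  [1→1.5]: (7.53+9.78)/2 × 0.5 = 4.3275
  [1.5→7.5]: (9.78+11.68)/2 × 6 = 64.38
  Sum = 72.4725 µg/mL·hr
Tail: C_last/k_e = 11.68/0.083 = 140.723
AUC_0→∞ (buccal film) = 72.4725 + 140.723 = 213.1955 µg/mL·hr
F = (AUC_ev/D_ev)/(AUC_iv/D_iv) = (213.1955/50)/(244/25) = 4.26391/9.76 = 0.4369

F = 0.437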